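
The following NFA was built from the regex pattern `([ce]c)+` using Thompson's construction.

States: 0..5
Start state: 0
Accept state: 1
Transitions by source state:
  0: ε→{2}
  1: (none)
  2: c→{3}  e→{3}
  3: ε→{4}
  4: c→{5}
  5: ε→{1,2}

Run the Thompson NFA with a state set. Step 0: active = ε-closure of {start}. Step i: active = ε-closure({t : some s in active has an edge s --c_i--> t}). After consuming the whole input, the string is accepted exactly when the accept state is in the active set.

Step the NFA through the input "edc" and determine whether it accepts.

initial (ε-close {0}): {0,2}
'e' @ 1: {3,4}
'd' @ 2: {}  — state set empty
rest 'c' ignored (set empty)
final: {}; accept 1 not in set

Answer: REJECT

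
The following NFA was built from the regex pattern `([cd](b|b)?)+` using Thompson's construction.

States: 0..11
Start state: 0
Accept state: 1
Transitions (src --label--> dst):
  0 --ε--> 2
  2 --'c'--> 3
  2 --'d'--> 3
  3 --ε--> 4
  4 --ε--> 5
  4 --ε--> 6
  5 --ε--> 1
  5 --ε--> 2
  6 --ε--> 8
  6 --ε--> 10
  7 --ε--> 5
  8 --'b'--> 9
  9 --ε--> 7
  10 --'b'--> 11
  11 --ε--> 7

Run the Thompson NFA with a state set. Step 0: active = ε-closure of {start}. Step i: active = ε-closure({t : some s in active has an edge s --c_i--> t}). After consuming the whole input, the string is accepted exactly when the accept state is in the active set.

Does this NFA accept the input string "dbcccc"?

Answer: ACCEPT

Steps:
start: ε-closure({0}) = {0,2}
'd' @ 1: {1,2,3,4,5,6,8,10}  ✓accept
'b' @ 2: {1,2,5,7,9,11}  ✓accept
'c' @ 3: {1,2,3,4,5,6,8,10}  ✓accept
'c' @ 4: {1,2,3,4,5,6,8,10}  ✓accept
'c' @ 5: {1,2,3,4,5,6,8,10}  ✓accept
'c' @ 6: {1,2,3,4,5,6,8,10}  ✓accept
end set {1,2,3,4,5,6,8,10} — state 1 in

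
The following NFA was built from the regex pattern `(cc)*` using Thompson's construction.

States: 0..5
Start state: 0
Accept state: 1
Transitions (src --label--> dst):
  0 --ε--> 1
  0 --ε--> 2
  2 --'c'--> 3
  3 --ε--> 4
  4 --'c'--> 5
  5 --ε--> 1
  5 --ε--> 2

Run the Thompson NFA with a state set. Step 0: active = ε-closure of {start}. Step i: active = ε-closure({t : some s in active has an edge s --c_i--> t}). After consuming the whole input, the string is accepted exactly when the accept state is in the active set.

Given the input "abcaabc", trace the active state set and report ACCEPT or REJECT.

initial (ε-close {0}): {0,1,2}
'a' @ 1: {}  — state set empty
rest 'bcaabc' ignored (set empty)
after full input: {}  (accept=1 not in)

Answer: REJECT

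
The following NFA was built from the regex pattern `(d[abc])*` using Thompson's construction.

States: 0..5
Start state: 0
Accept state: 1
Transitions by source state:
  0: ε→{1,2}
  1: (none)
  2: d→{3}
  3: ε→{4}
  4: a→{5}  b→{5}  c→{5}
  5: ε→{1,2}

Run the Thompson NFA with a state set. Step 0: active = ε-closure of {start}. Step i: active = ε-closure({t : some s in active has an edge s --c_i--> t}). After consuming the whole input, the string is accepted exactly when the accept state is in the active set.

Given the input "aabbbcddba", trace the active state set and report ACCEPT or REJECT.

S₀ = ε-closure({0}) = {0,1,2}
'a' @ 1: {}  — state set empty
rest 'abbbcddba' ignored (set empty)
after full input: {}  (accept=1 not in)

Answer: REJECT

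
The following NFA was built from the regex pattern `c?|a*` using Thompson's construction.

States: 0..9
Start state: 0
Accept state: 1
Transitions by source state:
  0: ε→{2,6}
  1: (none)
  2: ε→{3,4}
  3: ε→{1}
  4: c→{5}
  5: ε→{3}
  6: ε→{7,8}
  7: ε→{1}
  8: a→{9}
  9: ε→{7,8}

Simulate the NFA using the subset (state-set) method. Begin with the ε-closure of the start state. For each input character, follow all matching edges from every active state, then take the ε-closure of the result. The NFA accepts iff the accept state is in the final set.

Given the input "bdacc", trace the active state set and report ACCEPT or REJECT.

Answer: REJECT

Trace:
S₀ = ε-closure({0}) = {0,1,2,3,4,6,7,8}
'b' @ 1: {}  — state set empty
rest 'dacc' ignored (set empty)
after full input: {}  (accept=1 not in)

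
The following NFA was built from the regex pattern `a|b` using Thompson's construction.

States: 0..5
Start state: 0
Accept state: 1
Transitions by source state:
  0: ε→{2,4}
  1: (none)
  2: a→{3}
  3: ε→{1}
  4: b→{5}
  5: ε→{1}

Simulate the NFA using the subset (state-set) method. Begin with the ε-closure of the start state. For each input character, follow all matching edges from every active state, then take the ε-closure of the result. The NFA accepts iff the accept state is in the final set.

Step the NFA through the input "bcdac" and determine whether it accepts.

S₀ = ε-closure({0}) = {0,2,4}
'b' @ 1: {1,5}  (accept∈set)
'c' @ 2: {}  — no active states
rest 'dac' ignored (set empty)
after full input: {}  (accept=1 not in)

Answer: REJECT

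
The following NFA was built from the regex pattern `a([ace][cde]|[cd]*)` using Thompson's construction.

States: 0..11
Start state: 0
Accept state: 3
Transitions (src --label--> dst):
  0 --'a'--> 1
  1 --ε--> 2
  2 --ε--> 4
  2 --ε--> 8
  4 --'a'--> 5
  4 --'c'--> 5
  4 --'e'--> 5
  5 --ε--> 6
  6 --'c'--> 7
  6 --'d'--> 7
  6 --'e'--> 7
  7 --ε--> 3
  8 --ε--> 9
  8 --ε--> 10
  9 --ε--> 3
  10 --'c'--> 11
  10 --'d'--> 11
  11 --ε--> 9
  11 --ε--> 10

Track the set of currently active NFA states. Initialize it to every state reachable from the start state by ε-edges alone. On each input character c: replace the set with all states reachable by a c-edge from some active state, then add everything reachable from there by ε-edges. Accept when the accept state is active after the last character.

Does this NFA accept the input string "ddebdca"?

Answer: REJECT

Trace:
start: ε-closure({0}) = {0}
'd' @ 1: {}  — dead — no transitions
rest 'debdca' ignored (set empty)
end set {} — state 3 not in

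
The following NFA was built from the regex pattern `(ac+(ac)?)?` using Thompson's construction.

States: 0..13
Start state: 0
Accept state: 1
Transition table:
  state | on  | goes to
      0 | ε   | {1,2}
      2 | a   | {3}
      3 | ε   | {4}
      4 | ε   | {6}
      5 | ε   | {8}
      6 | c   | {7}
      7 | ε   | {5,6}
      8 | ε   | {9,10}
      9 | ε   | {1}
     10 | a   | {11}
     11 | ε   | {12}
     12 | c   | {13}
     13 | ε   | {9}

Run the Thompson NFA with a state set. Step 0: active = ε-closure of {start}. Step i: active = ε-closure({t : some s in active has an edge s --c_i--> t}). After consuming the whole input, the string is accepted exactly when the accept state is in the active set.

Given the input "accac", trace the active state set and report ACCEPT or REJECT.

Answer: ACCEPT

Derivation:
S₀ = ε-closure({0}) = {0,1,2}
'a' @ 1: {3,4,6}
'c' @ 2: {1,5,6,7,8,9,10}  (accept∈set)
'c' @ 3: {1,5,6,7,8,9,10}  (accept∈set)
'a' @ 4: {11,12}
'c' @ 5: {1,9,13}  (accept∈set)
end set {1,9,13} — state 1 in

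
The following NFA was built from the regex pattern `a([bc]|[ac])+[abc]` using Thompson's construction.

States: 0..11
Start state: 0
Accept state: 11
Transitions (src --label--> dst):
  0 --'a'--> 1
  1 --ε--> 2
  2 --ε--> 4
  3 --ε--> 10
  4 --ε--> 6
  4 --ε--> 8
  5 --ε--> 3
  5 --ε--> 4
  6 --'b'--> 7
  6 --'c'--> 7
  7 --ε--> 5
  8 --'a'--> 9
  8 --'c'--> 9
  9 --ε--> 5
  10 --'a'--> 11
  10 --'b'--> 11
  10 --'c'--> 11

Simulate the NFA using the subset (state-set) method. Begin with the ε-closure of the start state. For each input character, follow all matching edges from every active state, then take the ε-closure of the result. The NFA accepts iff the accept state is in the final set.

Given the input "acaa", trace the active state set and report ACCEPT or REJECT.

Answer: ACCEPT

Steps:
S₀ = ε-closure({0}) = {0}
'a' @ 1: {1,2,4,6,8}
'c' @ 2: {3,4,5,6,7,8,9,10}
'a' @ 3: {3,4,5,6,8,9,10,11}  (accept∈set)
'a' @ 4: {3,4,5,6,8,9,10,11}  (accept∈set)
end set {3,4,5,6,8,9,10,11} — state 11 in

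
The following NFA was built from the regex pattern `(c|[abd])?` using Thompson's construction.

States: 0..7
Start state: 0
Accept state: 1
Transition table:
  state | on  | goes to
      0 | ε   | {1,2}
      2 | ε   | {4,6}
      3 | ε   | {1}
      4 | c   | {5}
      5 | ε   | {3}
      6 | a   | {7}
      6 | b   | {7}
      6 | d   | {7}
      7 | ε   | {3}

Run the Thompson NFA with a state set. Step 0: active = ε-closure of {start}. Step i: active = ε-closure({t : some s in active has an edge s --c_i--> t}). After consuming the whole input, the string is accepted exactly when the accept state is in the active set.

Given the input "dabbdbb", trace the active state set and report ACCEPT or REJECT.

start: ε-closure({0}) = {0,1,2,4,6}
'd' @ 1: {1,3,7}  [accepting]
'a' @ 2: {}  — dead — no transitions
rest 'bbdbb' ignored (set empty)
final: {}; accept 1 not in set

Answer: REJECT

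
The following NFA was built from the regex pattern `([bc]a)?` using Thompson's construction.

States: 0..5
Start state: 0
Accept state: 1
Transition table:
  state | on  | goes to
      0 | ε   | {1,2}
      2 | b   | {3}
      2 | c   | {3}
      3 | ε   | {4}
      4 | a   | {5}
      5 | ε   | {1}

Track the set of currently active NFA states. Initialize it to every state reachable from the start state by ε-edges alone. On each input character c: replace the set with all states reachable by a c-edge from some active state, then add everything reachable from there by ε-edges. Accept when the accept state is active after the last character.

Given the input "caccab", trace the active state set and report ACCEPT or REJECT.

S₀ = ε-closure({0}) = {0,1,2}
'c' @ 1: {3,4}
'a' @ 2: {1,5}  [accepting]
'c' @ 3: {}  — no active states
rest 'cab' ignored (set empty)
after full input: {}  (accept=1 not in)

Answer: REJECT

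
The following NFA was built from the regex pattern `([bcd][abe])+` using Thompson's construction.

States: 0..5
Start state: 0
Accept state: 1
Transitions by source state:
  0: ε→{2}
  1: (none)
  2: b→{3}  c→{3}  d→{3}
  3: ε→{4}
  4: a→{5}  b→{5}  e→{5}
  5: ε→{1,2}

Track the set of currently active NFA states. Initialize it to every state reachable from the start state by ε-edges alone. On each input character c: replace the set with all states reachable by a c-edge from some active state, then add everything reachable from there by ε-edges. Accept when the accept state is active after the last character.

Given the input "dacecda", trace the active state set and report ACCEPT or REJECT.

initial (ε-close {0}): {0,2}
'd' @ 1: {3,4}
'a' @ 2: {1,2,5}  [accepting]
'c' @ 3: {3,4}
'e' @ 4: {1,2,5}  [accepting]
'c' @ 5: {3,4}
'd' @ 6: {}  — state set empty
rest 'a' ignored (set empty)
after full input: {}  (accept=1 not in)

Answer: REJECT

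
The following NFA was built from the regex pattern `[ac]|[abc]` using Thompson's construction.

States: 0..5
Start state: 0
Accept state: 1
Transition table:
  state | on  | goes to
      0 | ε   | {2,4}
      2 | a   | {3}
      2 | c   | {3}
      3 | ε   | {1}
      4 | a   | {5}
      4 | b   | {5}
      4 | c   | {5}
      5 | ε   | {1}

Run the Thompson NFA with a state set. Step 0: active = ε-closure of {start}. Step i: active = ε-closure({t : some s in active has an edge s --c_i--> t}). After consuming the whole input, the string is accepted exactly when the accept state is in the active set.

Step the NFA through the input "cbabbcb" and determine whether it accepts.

Answer: REJECT

Trace:
start: ε-closure({0}) = {0,2,4}
'c' @ 1: {1,3,5}  (accept∈set)
'b' @ 2: {}  — state set empty
rest 'abbcb' ignored (set empty)
final: {}; accept 1 not in set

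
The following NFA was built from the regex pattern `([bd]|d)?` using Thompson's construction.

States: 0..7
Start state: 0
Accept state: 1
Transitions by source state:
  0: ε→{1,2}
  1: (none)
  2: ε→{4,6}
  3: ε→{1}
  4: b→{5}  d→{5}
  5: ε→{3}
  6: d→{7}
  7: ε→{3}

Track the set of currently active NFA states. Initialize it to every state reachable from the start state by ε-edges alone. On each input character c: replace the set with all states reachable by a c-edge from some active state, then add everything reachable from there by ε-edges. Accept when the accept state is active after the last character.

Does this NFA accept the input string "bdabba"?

Answer: REJECT

Trace:
S₀ = ε-closure({0}) = {0,1,2,4,6}
'b' @ 1: {1,3,5}  ✓accept
'd' @ 2: {}  — no active states
rest 'abba' ignored (set empty)
end set {} — state 1 not in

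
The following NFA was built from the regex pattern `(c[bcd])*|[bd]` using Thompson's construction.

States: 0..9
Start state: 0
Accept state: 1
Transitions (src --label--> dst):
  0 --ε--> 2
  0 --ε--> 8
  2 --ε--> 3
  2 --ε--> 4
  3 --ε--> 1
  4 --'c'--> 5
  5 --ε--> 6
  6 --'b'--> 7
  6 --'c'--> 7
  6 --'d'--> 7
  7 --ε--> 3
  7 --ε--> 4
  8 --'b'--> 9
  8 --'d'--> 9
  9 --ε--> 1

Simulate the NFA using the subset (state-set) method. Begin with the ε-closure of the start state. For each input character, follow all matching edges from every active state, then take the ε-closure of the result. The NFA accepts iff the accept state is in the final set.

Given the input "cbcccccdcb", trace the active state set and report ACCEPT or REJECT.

start: ε-closure({0}) = {0,1,2,3,4,8}
'c' @ 1: {5,6}
'b' @ 2: {1,3,4,7}  [accepting]
'c' @ 3: {5,6}
'c' @ 4: {1,3,4,7}  [accepting]
'c' @ 5: {5,6}
'c' @ 6: {1,3,4,7}  [accepting]
'c' @ 7: {5,6}
'd' @ 8: {1,3,4,7}  [accepting]
'c' @ 9: {5,6}
'b' @ 10: {1,3,4,7}  [accepting]
end set {1,3,4,7} — state 1 in

Answer: ACCEPT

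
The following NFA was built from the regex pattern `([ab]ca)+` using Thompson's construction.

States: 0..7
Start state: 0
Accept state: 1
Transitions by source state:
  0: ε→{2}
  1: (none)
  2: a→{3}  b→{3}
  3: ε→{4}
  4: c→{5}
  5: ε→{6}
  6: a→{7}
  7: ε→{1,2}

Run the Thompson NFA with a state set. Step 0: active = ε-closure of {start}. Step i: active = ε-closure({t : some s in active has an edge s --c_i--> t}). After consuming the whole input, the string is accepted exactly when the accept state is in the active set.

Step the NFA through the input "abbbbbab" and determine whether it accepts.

Answer: REJECT

Trace:
start: ε-closure({0}) = {0,2}
'a' @ 1: {3,4}
'b' @ 2: {}  — no active states
rest 'bbbbab' ignored (set empty)
final: {}; accept 1 not in set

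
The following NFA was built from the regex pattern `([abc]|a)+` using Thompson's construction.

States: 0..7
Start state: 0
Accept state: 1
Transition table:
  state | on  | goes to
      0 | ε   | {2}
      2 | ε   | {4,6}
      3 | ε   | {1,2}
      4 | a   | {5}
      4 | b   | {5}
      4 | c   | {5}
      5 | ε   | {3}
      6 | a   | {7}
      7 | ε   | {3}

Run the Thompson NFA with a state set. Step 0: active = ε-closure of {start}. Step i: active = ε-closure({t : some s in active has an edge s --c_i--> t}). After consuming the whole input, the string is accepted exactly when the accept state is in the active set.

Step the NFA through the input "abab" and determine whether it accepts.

initial (ε-close {0}): {0,2,4,6}
'a' @ 1: {1,2,3,4,5,6,7}  ✓accept
'b' @ 2: {1,2,3,4,5,6}  ✓accept
'a' @ 3: {1,2,3,4,5,6,7}  ✓accept
'b' @ 4: {1,2,3,4,5,6}  ✓accept
final: {1,2,3,4,5,6}; accept 1 in set

Answer: ACCEPT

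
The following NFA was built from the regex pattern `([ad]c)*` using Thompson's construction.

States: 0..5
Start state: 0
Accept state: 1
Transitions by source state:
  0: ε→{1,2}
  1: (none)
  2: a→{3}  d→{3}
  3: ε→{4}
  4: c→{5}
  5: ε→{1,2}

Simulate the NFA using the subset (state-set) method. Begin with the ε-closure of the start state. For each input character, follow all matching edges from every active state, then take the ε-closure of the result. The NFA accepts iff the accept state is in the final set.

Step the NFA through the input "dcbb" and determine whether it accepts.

initial (ε-close {0}): {0,1,2}
'd' @ 1: {3,4}
'c' @ 2: {1,2,5}  [accepting]
'b' @ 3: {}  — state set empty
rest 'b' ignored (set empty)
final: {}; accept 1 not in set

Answer: REJECT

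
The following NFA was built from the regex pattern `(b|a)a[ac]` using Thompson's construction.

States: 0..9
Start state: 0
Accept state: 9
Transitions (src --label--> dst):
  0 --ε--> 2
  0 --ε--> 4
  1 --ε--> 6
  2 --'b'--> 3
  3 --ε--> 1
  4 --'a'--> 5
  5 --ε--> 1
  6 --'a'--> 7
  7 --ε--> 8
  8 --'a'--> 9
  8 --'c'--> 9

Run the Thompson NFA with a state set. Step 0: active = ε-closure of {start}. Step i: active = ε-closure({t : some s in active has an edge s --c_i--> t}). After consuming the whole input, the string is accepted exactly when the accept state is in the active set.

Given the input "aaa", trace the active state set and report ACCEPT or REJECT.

Answer: ACCEPT

Trace:
initial (ε-close {0}): {0,2,4}
'a' @ 1: {1,5,6}
'a' @ 2: {7,8}
'a' @ 3: {9}  (accept∈set)
end set {9} — state 9 in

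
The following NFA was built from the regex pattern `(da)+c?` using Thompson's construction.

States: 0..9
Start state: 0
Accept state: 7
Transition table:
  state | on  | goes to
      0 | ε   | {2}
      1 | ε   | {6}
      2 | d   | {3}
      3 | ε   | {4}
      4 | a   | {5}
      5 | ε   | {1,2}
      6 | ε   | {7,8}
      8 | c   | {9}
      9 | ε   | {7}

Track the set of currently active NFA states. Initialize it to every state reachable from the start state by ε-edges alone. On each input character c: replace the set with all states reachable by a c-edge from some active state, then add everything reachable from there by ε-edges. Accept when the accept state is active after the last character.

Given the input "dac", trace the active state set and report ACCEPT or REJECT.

Answer: ACCEPT

Derivation:
initial (ε-close {0}): {0,2}
'd' @ 1: {3,4}
'a' @ 2: {1,2,5,6,7,8}  ✓accept
'c' @ 3: {7,9}  ✓accept
end set {7,9} — state 7 in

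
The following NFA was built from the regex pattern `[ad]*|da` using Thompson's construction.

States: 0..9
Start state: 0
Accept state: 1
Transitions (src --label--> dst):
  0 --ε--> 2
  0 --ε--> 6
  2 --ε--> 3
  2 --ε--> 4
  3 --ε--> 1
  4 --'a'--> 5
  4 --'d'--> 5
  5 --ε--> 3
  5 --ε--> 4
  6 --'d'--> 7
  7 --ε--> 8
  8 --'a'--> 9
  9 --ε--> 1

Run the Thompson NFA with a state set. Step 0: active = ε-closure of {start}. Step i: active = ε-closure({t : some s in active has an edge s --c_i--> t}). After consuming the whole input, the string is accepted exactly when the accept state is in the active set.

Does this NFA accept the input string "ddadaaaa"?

initial (ε-close {0}): {0,1,2,3,4,6}
'd' @ 1: {1,3,4,5,7,8}  ✓accept
'd' @ 2: {1,3,4,5}  ✓accept
'a' @ 3: {1,3,4,5}  ✓accept
'd' @ 4: {1,3,4,5}  ✓accept
'a' @ 5: {1,3,4,5}  ✓accept
'a' @ 6: {1,3,4,5}  ✓accept
'a' @ 7: {1,3,4,5}  ✓accept
'a' @ 8: {1,3,4,5}  ✓accept
end set {1,3,4,5} — state 1 in

Answer: ACCEPT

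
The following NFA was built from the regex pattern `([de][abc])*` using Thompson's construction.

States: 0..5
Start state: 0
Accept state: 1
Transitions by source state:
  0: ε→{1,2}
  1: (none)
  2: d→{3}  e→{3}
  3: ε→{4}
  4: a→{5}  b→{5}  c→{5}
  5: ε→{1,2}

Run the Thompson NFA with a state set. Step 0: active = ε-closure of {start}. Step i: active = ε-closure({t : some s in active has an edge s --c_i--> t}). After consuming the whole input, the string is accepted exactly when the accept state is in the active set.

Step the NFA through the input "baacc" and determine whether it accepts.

Answer: REJECT

Trace:
S₀ = ε-closure({0}) = {0,1,2}
'b' @ 1: {}  — state set empty
rest 'aacc' ignored (set empty)
final: {}; accept 1 not in set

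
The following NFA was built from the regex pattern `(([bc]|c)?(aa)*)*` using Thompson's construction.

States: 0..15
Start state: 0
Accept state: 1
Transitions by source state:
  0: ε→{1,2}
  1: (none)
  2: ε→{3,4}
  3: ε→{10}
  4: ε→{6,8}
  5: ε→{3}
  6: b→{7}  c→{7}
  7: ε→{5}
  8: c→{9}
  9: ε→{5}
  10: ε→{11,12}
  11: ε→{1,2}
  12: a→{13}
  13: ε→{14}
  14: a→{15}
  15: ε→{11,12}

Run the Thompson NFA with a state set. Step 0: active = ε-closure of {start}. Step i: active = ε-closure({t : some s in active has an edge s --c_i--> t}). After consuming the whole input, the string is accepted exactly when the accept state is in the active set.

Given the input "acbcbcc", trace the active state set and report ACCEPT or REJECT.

Answer: REJECT

Derivation:
initial (ε-close {0}): {0,1,2,3,4,6,8,10,11,12}
'a' @ 1: {13,14}
'c' @ 2: {}  — no active states
rest 'bcbcc' ignored (set empty)
after full input: {}  (accept=1 not in)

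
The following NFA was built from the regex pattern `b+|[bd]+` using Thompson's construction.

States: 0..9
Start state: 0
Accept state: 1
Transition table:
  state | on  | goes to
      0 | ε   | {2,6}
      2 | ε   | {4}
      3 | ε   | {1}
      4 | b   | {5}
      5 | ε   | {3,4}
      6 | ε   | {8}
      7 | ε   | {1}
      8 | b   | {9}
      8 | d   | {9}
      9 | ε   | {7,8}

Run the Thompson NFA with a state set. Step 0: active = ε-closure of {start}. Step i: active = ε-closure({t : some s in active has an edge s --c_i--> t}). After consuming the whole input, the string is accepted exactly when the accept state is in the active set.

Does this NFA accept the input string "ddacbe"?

initial (ε-close {0}): {0,2,4,6,8}
'd' @ 1: {1,7,8,9}  (accept∈set)
'd' @ 2: {1,7,8,9}  (accept∈set)
'a' @ 3: {}  — state set empty
rest 'cbe' ignored (set empty)
final: {}; accept 1 not in set

Answer: REJECT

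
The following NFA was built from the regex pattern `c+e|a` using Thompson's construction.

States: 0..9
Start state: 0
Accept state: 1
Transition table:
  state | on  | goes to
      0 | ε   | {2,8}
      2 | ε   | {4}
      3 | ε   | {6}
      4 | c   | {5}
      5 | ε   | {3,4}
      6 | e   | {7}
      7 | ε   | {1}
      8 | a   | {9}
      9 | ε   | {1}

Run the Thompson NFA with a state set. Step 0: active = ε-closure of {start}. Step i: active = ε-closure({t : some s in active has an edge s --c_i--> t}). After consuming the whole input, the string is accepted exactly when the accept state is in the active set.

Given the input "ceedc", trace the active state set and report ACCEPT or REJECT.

S₀ = ε-closure({0}) = {0,2,4,8}
'c' @ 1: {3,4,5,6}
'e' @ 2: {1,7}  ✓accept
'e' @ 3: {}  — no active states
rest 'dc' ignored (set empty)
end set {} — state 1 not in

Answer: REJECT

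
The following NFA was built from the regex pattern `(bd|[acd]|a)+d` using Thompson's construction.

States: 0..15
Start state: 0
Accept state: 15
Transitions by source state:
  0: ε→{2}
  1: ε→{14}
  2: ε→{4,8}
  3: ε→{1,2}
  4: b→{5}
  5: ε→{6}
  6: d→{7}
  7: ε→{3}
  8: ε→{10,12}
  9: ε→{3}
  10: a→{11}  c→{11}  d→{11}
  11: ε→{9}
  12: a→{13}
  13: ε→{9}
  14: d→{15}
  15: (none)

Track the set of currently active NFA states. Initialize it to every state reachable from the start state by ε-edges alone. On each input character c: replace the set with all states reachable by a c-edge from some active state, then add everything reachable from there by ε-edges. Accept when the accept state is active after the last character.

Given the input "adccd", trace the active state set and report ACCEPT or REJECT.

Answer: ACCEPT

Derivation:
S₀ = ε-closure({0}) = {0,2,4,8,10,12}
'a' @ 1: {1,2,3,4,8,9,10,11,12,13,14}
'd' @ 2: {1,2,3,4,8,9,10,11,12,14,15}  ✓accept
'c' @ 3: {1,2,3,4,8,9,10,11,12,14}
'c' @ 4: {1,2,3,4,8,9,10,11,12,14}
'd' @ 5: {1,2,3,4,8,9,10,11,12,14,15}  ✓accept
final: {1,2,3,4,8,9,10,11,12,14,15}; accept 15 in set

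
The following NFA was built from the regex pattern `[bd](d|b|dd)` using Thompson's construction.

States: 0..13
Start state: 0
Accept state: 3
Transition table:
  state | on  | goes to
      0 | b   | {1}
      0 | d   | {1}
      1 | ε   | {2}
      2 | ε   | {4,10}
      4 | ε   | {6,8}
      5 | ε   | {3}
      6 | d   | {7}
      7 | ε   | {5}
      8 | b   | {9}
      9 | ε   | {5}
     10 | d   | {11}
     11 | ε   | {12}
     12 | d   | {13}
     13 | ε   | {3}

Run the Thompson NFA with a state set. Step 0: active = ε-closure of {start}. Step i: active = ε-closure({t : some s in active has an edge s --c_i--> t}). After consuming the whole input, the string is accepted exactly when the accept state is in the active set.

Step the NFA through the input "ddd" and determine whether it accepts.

initial (ε-close {0}): {0}
'd' @ 1: {1,2,4,6,8,10}
'd' @ 2: {3,5,7,11,12}  [accepting]
'd' @ 3: {3,13}  [accepting]
after full input: {3,13}  (accept=3 in)

Answer: ACCEPT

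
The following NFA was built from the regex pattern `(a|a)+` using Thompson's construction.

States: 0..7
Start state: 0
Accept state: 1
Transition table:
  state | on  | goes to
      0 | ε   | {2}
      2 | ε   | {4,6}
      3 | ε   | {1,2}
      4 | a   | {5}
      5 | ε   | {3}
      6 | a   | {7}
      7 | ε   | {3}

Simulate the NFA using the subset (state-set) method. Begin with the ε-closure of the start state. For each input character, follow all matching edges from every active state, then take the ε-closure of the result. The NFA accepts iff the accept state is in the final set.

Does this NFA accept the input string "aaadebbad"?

S₀ = ε-closure({0}) = {0,2,4,6}
'a' @ 1: {1,2,3,4,5,6,7}  (accept∈set)
'a' @ 2: {1,2,3,4,5,6,7}  (accept∈set)
'a' @ 3: {1,2,3,4,5,6,7}  (accept∈set)
'd' @ 4: {}  — no active states
rest 'ebbad' ignored (set empty)
final: {}; accept 1 not in set

Answer: REJECT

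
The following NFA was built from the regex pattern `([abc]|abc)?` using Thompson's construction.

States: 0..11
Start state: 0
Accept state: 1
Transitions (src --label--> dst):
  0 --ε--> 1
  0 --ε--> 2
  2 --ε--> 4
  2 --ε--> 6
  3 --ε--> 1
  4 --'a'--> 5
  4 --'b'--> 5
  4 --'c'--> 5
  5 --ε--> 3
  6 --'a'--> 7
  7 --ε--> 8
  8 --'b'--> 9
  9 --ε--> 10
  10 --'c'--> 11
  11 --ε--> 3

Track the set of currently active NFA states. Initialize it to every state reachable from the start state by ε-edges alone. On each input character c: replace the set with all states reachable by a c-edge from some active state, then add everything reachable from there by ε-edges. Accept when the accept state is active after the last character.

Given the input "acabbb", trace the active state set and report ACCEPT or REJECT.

Answer: REJECT

Trace:
S₀ = ε-closure({0}) = {0,1,2,4,6}
'a' @ 1: {1,3,5,7,8}  [accepting]
'c' @ 2: {}  — dead — no transitions
rest 'abbb' ignored (set empty)
end set {} — state 1 not in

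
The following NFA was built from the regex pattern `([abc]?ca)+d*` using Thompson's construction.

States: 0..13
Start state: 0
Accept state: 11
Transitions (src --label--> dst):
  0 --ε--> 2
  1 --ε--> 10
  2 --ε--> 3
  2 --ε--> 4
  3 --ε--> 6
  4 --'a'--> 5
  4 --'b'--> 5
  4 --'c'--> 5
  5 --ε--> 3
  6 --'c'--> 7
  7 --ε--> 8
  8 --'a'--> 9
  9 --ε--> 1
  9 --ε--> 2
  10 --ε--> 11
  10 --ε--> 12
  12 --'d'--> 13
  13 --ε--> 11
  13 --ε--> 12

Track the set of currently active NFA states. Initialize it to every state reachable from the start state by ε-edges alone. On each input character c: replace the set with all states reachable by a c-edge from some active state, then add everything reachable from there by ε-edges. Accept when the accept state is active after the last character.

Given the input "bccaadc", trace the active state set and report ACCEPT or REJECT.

Answer: REJECT

Steps:
S₀ = ε-closure({0}) = {0,2,3,4,6}
'b' @ 1: {3,5,6}
'c' @ 2: {7,8}
'c' @ 3: {}  — state set empty
rest 'aadc' ignored (set empty)
end set {} — state 11 not in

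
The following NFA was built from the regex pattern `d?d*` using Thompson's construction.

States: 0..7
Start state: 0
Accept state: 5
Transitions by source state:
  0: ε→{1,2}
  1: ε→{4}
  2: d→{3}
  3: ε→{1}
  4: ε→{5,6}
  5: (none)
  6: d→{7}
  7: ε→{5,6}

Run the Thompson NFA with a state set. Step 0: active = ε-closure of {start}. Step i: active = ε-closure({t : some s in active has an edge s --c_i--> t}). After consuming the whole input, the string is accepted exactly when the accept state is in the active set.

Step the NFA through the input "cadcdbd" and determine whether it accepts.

start: ε-closure({0}) = {0,1,2,4,5,6}
'c' @ 1: {}  — dead — no transitions
rest 'adcdbd' ignored (set empty)
final: {}; accept 5 not in set

Answer: REJECT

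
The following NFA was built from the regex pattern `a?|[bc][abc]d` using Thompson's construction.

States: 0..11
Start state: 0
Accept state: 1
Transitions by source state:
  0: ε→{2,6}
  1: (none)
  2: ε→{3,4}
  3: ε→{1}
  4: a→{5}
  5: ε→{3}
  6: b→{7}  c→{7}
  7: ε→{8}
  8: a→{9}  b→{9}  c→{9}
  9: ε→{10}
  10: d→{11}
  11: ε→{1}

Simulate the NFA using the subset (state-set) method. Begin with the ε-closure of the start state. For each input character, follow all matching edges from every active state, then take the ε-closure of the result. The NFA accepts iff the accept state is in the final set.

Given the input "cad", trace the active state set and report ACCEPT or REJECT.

S₀ = ε-closure({0}) = {0,1,2,3,4,6}
'c' @ 1: {7,8}
'a' @ 2: {9,10}
'd' @ 3: {1,11}  [accepting]
final: {1,11}; accept 1 in set

Answer: ACCEPT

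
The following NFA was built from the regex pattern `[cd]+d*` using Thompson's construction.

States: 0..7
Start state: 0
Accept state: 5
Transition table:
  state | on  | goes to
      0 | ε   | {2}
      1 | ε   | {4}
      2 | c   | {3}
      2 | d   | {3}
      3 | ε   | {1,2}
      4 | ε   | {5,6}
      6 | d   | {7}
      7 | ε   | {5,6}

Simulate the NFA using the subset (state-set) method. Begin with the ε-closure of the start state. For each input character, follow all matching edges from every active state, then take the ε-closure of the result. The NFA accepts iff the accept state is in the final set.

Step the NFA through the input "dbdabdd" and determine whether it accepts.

start: ε-closure({0}) = {0,2}
'd' @ 1: {1,2,3,4,5,6}  (accept∈set)
'b' @ 2: {}  — dead — no transitions
rest 'dabdd' ignored (set empty)
final: {}; accept 5 not in set

Answer: REJECT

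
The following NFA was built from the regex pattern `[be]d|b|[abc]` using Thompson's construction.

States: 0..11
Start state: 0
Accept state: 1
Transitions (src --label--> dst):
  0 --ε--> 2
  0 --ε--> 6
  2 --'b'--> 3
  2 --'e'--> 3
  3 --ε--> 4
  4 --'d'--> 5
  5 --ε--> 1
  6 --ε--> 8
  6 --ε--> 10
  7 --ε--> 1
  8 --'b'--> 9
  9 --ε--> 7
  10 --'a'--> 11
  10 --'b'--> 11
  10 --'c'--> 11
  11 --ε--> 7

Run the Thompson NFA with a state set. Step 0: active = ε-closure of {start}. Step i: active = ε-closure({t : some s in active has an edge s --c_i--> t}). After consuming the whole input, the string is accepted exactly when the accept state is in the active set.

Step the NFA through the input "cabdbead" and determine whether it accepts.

start: ε-closure({0}) = {0,2,6,8,10}
'c' @ 1: {1,7,11}  [accepting]
'a' @ 2: {}  — no active states
rest 'bdbead' ignored (set empty)
end set {} — state 1 not in

Answer: REJECT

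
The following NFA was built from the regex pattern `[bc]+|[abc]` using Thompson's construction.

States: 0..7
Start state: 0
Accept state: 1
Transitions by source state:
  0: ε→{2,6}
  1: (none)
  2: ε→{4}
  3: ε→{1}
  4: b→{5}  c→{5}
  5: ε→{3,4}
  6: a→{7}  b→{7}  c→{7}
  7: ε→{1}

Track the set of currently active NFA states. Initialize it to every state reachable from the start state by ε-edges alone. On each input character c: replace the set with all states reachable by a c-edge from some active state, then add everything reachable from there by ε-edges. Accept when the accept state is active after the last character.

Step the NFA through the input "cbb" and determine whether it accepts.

start: ε-closure({0}) = {0,2,4,6}
'c' @ 1: {1,3,4,5,7}  (accept∈set)
'b' @ 2: {1,3,4,5}  (accept∈set)
'b' @ 3: {1,3,4,5}  (accept∈set)
final: {1,3,4,5}; accept 1 in set

Answer: ACCEPT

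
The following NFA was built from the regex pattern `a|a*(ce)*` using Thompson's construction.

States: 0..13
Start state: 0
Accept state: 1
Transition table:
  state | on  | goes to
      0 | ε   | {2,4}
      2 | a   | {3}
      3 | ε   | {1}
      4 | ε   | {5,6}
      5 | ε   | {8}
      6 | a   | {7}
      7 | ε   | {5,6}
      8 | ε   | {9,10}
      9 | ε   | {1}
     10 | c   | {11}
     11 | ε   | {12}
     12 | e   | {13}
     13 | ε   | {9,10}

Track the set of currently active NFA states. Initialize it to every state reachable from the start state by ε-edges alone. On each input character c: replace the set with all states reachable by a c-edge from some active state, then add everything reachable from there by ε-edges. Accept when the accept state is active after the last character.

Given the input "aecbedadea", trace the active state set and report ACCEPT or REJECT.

start: ε-closure({0}) = {0,1,2,4,5,6,8,9,10}
'a' @ 1: {1,3,5,6,7,8,9,10}  ✓accept
'e' @ 2: {}  — no active states
rest 'cbedadea' ignored (set empty)
end set {} — state 1 not in

Answer: REJECT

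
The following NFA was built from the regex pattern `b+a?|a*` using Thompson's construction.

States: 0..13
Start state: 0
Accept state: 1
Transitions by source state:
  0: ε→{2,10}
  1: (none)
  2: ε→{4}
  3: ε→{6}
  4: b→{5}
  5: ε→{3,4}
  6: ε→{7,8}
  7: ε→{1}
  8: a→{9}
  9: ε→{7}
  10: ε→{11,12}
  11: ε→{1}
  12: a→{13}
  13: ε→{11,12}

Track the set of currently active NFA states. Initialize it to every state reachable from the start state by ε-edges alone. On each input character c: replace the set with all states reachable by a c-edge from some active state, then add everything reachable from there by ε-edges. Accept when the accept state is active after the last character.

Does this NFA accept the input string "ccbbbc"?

S₀ = ε-closure({0}) = {0,1,2,4,10,11,12}
'c' @ 1: {}  — state set empty
rest 'cbbbc' ignored (set empty)
final: {}; accept 1 not in set

Answer: REJECT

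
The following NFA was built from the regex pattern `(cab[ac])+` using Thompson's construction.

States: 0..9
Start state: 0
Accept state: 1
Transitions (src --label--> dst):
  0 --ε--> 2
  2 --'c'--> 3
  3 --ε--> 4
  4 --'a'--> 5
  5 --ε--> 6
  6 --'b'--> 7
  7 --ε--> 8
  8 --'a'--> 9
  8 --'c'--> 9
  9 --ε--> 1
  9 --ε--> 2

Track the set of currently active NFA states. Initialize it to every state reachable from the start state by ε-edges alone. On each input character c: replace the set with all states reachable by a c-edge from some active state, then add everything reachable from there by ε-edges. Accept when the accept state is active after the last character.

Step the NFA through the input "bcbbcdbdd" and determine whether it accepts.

Answer: REJECT

Derivation:
start: ε-closure({0}) = {0,2}
'b' @ 1: {}  — no active states
rest 'cbbcdbdd' ignored (set empty)
after full input: {}  (accept=1 not in)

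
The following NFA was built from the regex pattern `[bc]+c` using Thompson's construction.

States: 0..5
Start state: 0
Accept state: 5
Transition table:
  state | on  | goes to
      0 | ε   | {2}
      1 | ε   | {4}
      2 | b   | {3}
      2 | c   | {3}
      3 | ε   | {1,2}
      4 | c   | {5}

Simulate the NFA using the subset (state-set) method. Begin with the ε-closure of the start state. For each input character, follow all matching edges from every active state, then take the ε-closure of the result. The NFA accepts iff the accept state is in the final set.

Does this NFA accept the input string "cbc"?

Answer: ACCEPT

Trace:
S₀ = ε-closure({0}) = {0,2}
'c' @ 1: {1,2,3,4}
'b' @ 2: {1,2,3,4}
'c' @ 3: {1,2,3,4,5}  [accepting]
after full input: {1,2,3,4,5}  (accept=5 in)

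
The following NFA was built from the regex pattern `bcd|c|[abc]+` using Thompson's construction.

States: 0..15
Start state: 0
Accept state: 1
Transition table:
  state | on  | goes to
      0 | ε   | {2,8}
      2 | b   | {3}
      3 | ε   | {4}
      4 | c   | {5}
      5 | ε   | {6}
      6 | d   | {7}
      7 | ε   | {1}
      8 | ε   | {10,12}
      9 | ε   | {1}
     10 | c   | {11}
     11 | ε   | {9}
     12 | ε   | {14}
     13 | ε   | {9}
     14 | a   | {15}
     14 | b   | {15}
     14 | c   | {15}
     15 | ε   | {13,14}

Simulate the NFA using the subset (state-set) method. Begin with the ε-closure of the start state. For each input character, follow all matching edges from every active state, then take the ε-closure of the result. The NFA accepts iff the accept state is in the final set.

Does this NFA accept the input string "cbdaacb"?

initial (ε-close {0}): {0,2,8,10,12,14}
'c' @ 1: {1,9,11,13,14,15}  [accepting]
'b' @ 2: {1,9,13,14,15}  [accepting]
'd' @ 3: {}  — dead — no transitions
rest 'aacb' ignored (set empty)
end set {} — state 1 not in

Answer: REJECT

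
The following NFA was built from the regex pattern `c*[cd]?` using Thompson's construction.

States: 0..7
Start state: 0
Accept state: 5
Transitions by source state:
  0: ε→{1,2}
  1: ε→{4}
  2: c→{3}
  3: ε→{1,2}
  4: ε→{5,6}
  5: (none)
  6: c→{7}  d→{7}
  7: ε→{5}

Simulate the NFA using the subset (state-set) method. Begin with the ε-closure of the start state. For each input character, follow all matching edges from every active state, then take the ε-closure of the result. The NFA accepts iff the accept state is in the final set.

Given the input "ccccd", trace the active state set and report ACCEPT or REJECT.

Answer: ACCEPT

Derivation:
S₀ = ε-closure({0}) = {0,1,2,4,5,6}
'c' @ 1: {1,2,3,4,5,6,7}  [accepting]
'c' @ 2: {1,2,3,4,5,6,7}  [accepting]
'c' @ 3: {1,2,3,4,5,6,7}  [accepting]
'c' @ 4: {1,2,3,4,5,6,7}  [accepting]
'd' @ 5: {5,7}  [accepting]
final: {5,7}; accept 5 in set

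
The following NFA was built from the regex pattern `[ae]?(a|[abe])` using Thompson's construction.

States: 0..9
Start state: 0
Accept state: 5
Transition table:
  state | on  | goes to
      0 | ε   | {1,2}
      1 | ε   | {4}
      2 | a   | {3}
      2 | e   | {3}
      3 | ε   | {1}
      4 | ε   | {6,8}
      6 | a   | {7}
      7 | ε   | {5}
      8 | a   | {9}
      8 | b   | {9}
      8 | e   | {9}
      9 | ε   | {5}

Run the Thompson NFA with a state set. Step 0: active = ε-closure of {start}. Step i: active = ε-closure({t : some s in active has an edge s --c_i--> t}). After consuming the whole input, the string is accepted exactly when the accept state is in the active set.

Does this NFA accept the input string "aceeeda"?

Answer: REJECT

Steps:
initial (ε-close {0}): {0,1,2,4,6,8}
'a' @ 1: {1,3,4,5,6,7,8,9}  (accept∈set)
'c' @ 2: {}  — no active states
rest 'eeeda' ignored (set empty)
after full input: {}  (accept=5 not in)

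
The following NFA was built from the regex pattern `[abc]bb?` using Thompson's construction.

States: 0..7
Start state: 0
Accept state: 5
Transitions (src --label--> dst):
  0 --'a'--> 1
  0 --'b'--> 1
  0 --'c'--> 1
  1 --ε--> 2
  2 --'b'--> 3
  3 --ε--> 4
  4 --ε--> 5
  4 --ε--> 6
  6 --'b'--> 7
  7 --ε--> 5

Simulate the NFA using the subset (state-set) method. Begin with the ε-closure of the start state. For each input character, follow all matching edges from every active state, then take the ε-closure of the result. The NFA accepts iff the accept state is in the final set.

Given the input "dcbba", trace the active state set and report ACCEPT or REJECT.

start: ε-closure({0}) = {0}
'd' @ 1: {}  — dead — no transitions
rest 'cbba' ignored (set empty)
final: {}; accept 5 not in set

Answer: REJECT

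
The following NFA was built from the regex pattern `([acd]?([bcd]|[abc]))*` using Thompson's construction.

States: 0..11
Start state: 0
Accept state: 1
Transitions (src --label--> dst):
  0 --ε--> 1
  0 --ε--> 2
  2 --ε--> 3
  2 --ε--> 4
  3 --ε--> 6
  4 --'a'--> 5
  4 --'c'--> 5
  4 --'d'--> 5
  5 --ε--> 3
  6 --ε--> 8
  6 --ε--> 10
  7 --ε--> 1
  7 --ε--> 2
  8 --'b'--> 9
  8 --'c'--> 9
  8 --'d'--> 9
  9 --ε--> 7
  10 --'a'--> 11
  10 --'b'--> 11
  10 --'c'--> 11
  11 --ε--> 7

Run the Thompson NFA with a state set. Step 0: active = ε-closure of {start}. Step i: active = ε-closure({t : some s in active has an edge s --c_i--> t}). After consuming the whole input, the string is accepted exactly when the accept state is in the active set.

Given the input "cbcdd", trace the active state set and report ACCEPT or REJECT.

start: ε-closure({0}) = {0,1,2,3,4,6,8,10}
'c' @ 1: {1,2,3,4,5,6,7,8,9,10,11}  (accept∈set)
'b' @ 2: {1,2,3,4,6,7,8,9,10,11}  (accept∈set)
'c' @ 3: {1,2,3,4,5,6,7,8,9,10,11}  (accept∈set)
'd' @ 4: {1,2,3,4,5,6,7,8,9,10}  (accept∈set)
'd' @ 5: {1,2,3,4,5,6,7,8,9,10}  (accept∈set)
final: {1,2,3,4,5,6,7,8,9,10}; accept 1 in set

Answer: ACCEPT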